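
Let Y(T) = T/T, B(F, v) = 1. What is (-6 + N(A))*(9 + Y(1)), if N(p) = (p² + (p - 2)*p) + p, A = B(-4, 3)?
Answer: -50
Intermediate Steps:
A = 1
N(p) = p + p² + p*(-2 + p) (N(p) = (p² + (-2 + p)*p) + p = (p² + p*(-2 + p)) + p = p + p² + p*(-2 + p))
Y(T) = 1
(-6 + N(A))*(9 + Y(1)) = (-6 + 1*(-1 + 2*1))*(9 + 1) = (-6 + 1*(-1 + 2))*10 = (-6 + 1*1)*10 = (-6 + 1)*10 = -5*10 = -50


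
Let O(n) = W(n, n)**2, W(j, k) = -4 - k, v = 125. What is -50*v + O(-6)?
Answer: -6246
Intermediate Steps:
O(n) = (-4 - n)**2
-50*v + O(-6) = -50*125 + (4 - 6)**2 = -6250 + (-2)**2 = -6250 + 4 = -6246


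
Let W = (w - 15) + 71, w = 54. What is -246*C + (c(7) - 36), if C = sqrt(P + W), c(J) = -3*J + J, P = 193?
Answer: -50 - 246*sqrt(303) ≈ -4332.1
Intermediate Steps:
W = 110 (W = (54 - 15) + 71 = 39 + 71 = 110)
c(J) = -2*J
C = sqrt(303) (C = sqrt(193 + 110) = sqrt(303) ≈ 17.407)
-246*C + (c(7) - 36) = -246*sqrt(303) + (-2*7 - 36) = -246*sqrt(303) + (-14 - 36) = -246*sqrt(303) - 50 = -50 - 246*sqrt(303)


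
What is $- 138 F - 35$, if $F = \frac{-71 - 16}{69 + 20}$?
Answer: $\frac{8891}{89} \approx 99.899$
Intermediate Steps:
$F = - \frac{87}{89} \approx -0.97753$
$- 138 F - 35 = \left(-138\right) \left(- \frac{87}{89}\right) - 35 = \frac{12006}{89} - 35 = \frac{8891}{89}$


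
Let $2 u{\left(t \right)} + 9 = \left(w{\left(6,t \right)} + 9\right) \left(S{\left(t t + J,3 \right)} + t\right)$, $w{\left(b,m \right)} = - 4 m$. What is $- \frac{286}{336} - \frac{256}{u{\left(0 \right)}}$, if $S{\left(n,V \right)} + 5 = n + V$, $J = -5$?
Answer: $\frac{3155}{504} \approx 6.2599$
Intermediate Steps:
$S{\left(n,V \right)} = -5 + V + n$ ($S{\left(n,V \right)} = -5 + \left(n + V\right) = -5 + \left(V + n\right) = -5 + V + n$)
$u{\left(t \right)} = - \frac{9}{2} + \frac{\left(9 - 4 t\right) \left(-7 + t + t^{2}\right)}{2}$ ($u{\left(t \right)} = - \frac{9}{2} + \frac{\left(- 4 t + 9\right) \left(\left(-5 + 3 + \left(t t - 5\right)\right) + t\right)}{2} = - \frac{9}{2} + \frac{\left(9 - 4 t\right) \left(\left(-5 + 3 + \left(t^{2} - 5\right)\right) + t\right)}{2} = - \frac{9}{2} + \frac{\left(9 - 4 t\right) \left(\left(-5 + 3 + \left(-5 + t^{2}\right)\right) + t\right)}{2} = - \frac{9}{2} + \frac{\left(9 - 4 t\right) \left(\left(-7 + t^{2}\right) + t\right)}{2} = - \frac{9}{2} + \frac{\left(9 - 4 t\right) \left(-7 + t + t^{2}\right)}{2}$)
$- \frac{286}{336} - \frac{256}{u{\left(0 \right)}} = - \frac{286}{336} - \frac{256}{-36 - 2 \cdot 0^{3} + \frac{5 \cdot 0^{2}}{2} + \frac{37}{2} \cdot 0} = \left(-286\right) \frac{1}{336} - \frac{256}{-36 - 0 + \frac{5}{2} \cdot 0 + 0} = - \frac{143}{168} - \frac{256}{-36 + 0 + 0 + 0} = - \frac{143}{168} - \frac{256}{-36} = - \frac{143}{168} - - \frac{64}{9} = - \frac{143}{168} + \frac{64}{9} = \frac{3155}{504}$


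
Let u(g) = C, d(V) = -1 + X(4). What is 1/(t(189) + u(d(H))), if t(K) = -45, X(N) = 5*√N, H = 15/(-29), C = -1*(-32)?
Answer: -1/13 ≈ -0.076923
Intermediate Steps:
C = 32
H = -15/29 (H = 15*(-1/29) = -15/29 ≈ -0.51724)
d(V) = 9 (d(V) = -1 + 5*√4 = -1 + 5*2 = -1 + 10 = 9)
u(g) = 32
1/(t(189) + u(d(H))) = 1/(-45 + 32) = 1/(-13) = -1/13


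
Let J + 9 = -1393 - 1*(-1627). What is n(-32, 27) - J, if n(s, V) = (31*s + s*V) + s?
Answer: -2113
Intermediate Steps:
J = 225 (J = -9 + (-1393 - 1*(-1627)) = -9 + (-1393 + 1627) = -9 + 234 = 225)
n(s, V) = 32*s + V*s (n(s, V) = (31*s + V*s) + s = 32*s + V*s)
n(-32, 27) - J = -32*(32 + 27) - 1*225 = -32*59 - 225 = -1888 - 225 = -2113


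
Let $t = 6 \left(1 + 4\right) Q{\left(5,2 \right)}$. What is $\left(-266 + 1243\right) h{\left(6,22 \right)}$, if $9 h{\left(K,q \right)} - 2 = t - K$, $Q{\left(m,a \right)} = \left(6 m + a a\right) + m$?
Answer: $\frac{1139182}{9} \approx 1.2658 \cdot 10^{5}$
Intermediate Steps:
$Q{\left(m,a \right)} = a^{2} + 7 m$ ($Q{\left(m,a \right)} = \left(6 m + a^{2}\right) + m = \left(a^{2} + 6 m\right) + m = a^{2} + 7 m$)
$t = 1170$ ($t = 6 \left(1 + 4\right) \left(2^{2} + 7 \cdot 5\right) = 6 \cdot 5 \left(4 + 35\right) = 30 \cdot 39 = 1170$)
$h{\left(K,q \right)} = \frac{1172}{9} - \frac{K}{9}$ ($h{\left(K,q \right)} = \frac{2}{9} + \frac{1170 - K}{9} = \frac{2}{9} - \left(-130 + \frac{K}{9}\right) = \frac{1172}{9} - \frac{K}{9}$)
$\left(-266 + 1243\right) h{\left(6,22 \right)} = \left(-266 + 1243\right) \left(\frac{1172}{9} - \frac{2}{3}\right) = 977 \left(\frac{1172}{9} - \frac{2}{3}\right) = 977 \cdot \frac{1166}{9} = \frac{1139182}{9}$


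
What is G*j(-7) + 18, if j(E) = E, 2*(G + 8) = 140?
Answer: -416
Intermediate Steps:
G = 62 (G = -8 + (1/2)*140 = -8 + 70 = 62)
G*j(-7) + 18 = 62*(-7) + 18 = -434 + 18 = -416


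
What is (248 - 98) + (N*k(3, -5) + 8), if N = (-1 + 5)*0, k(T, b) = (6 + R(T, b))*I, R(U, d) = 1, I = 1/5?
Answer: 158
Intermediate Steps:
I = ⅕ ≈ 0.20000
k(T, b) = 7/5 (k(T, b) = (6 + 1)*(⅕) = 7*(⅕) = 7/5)
N = 0 (N = 4*0 = 0)
(248 - 98) + (N*k(3, -5) + 8) = (248 - 98) + (0*(7/5) + 8) = 150 + (0 + 8) = 150 + 8 = 158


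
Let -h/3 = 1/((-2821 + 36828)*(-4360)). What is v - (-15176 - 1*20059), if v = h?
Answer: 5224311772203/148270520 ≈ 35235.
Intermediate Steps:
h = 3/148270520 (h = -3/((-2821 + 36828)*(-4360)) = -3*(-1)/(34007*4360) = -3*(-1/148270520) = 3/148270520 ≈ 2.0233e-8)
v = 3/148270520 ≈ 2.0233e-8
v - (-15176 - 1*20059) = 3/148270520 - (-15176 - 1*20059) = 3/148270520 - (-15176 - 20059) = 3/148270520 - 1*(-35235) = 3/148270520 + 35235 = 5224311772203/148270520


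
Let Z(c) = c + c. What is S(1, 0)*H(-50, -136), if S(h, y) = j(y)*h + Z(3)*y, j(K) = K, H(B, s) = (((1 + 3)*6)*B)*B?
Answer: 0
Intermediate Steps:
H(B, s) = 24*B² (H(B, s) = ((4*6)*B)*B = (24*B)*B = 24*B²)
Z(c) = 2*c
S(h, y) = 6*y + h*y (S(h, y) = y*h + (2*3)*y = h*y + 6*y = 6*y + h*y)
S(1, 0)*H(-50, -136) = (0*(6 + 1))*(24*(-50)²) = (0*7)*(24*2500) = 0*60000 = 0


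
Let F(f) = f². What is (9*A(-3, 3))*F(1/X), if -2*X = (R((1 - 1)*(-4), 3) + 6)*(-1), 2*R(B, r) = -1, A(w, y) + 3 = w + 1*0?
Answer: -864/121 ≈ -7.1405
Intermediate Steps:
A(w, y) = -3 + w (A(w, y) = -3 + (w + 1*0) = -3 + (w + 0) = -3 + w)
R(B, r) = -½ (R(B, r) = (½)*(-1) = -½)
X = 11/4 (X = -(-½ + 6)*(-1)/2 = -11*(-1)/4 = -½*(-11/2) = 11/4 ≈ 2.7500)
(9*A(-3, 3))*F(1/X) = (9*(-3 - 3))*(1/(11/4))² = (9*(-6))*(4/11)² = -54*16/121 = -864/121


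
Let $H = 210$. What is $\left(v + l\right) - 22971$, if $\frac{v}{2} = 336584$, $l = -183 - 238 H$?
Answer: $600034$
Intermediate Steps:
$l = -50163$ ($l = -183 - 49980 = -50163$)
$v = 673168$ ($v = 2 \cdot 336584 = 673168$)
$\left(v + l\right) - 22971 = \left(673168 - 50163\right) - 22971 = 623005 - 22971 = 600034$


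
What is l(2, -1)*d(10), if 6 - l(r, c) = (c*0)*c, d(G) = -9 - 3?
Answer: -72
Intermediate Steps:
d(G) = -12
l(r, c) = 6 (l(r, c) = 6 - c*0*c = 6 - 0*c = 6 - 1*0 = 6 + 0 = 6)
l(2, -1)*d(10) = 6*(-12) = -72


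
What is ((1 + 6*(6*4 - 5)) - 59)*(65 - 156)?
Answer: -5096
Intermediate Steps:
((1 + 6*(6*4 - 5)) - 59)*(65 - 156) = ((1 + 6*(24 - 5)) - 59)*(-91) = ((1 + 6*19) - 59)*(-91) = ((1 + 114) - 59)*(-91) = (115 - 59)*(-91) = 56*(-91) = -5096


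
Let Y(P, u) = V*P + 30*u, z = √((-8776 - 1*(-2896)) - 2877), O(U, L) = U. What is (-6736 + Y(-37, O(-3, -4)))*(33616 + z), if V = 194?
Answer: -470758464 - 42012*I*√973 ≈ -4.7076e+8 - 1.3105e+6*I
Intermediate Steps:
z = 3*I*√973 (z = √((-8776 + 2896) - 2877) = √(-5880 - 2877) = √(-8757) = 3*I*√973 ≈ 93.579*I)
Y(P, u) = 30*u + 194*P (Y(P, u) = 194*P + 30*u = 30*u + 194*P)
(-6736 + Y(-37, O(-3, -4)))*(33616 + z) = (-6736 + (30*(-3) + 194*(-37)))*(33616 + 3*I*√973) = (-6736 + (-90 - 7178))*(33616 + 3*I*√973) = (-6736 - 7268)*(33616 + 3*I*√973) = -14004*(33616 + 3*I*√973) = -470758464 - 42012*I*√973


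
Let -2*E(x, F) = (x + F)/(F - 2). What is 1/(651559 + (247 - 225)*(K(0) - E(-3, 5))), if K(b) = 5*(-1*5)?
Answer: 3/1953049 ≈ 1.5361e-6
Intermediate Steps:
E(x, F) = -(F + x)/(2*(-2 + F)) (E(x, F) = -(x + F)/(2*(F - 2)) = -(F + x)/(2*(-2 + F)))
K(b) = -25 (K(b) = 5*(-5) = -25)
1/(651559 + (247 - 225)*(K(0) - E(-3, 5))) = 1/(651559 + (247 - 225)*(-25 - (-1*5 - 1*(-3))/(2*(-2 + 5)))) = 1/(651559 + 22*(-25 - (-5 + 3)/(2*3))) = 1/(651559 + 22*(-25 - (-2)/(2*3))) = 1/(651559 + 22*(-25 - 1*(-⅓))) = 1/(651559 + 22*(-25 + ⅓)) = 1/(651559 + 22*(-74/3)) = 1/(651559 - 1628/3) = 1/(1953049/3) = 3/1953049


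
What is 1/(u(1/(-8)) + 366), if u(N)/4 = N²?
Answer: 16/5857 ≈ 0.0027318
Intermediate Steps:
u(N) = 4*N²
1/(u(1/(-8)) + 366) = 1/(4*(1/(-8))² + 366) = 1/(4*(-⅛)² + 366) = 1/(4*(1/64) + 366) = 1/(1/16 + 366) = 1/(5857/16) = 16/5857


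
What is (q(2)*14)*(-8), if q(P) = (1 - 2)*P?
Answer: 224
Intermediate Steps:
q(P) = -P
(q(2)*14)*(-8) = (-1*2*14)*(-8) = -2*14*(-8) = -28*(-8) = 224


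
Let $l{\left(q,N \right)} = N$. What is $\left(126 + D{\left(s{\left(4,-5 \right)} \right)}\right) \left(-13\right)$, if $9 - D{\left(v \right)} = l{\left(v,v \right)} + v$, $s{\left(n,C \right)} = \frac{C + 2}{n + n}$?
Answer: $- \frac{7059}{4} \approx -1764.8$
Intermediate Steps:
$s{\left(n,C \right)} = \frac{2 + C}{2 n}$
$D{\left(v \right)} = 9 - 2 v$ ($D{\left(v \right)} = 9 - \left(v + v\right) = 9 - 2 v$)
$\left(126 + D{\left(s{\left(4,-5 \right)} \right)}\right) \left(-13\right) = \left(126 + \left(9 - 2 \frac{2 - 5}{2 \cdot 4}\right)\right) \left(-13\right) = \left(126 + \left(9 - 2 \cdot \frac{1}{2} \cdot \frac{1}{4} \left(-3\right)\right)\right) \left(-13\right) = \left(126 + \left(9 - - \frac{3}{4}\right)\right) \left(-13\right) = \left(126 + \left(9 + \frac{3}{4}\right)\right) \left(-13\right) = \left(126 + \frac{39}{4}\right) \left(-13\right) = \frac{543}{4} \left(-13\right) = - \frac{7059}{4}$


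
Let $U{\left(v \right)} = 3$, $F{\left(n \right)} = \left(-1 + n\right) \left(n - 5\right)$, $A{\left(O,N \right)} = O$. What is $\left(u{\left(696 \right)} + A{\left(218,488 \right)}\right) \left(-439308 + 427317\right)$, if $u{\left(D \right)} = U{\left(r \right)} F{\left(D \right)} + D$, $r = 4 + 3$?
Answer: $-17286813159$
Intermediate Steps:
$r = 7$
$F{\left(n \right)} = \left(-1 + n\right) \left(-5 + n\right)$
$u{\left(D \right)} = 15 - 17 D + 3 D^{2}$ ($u{\left(D \right)} = 3 \left(5 + D^{2} - 6 D\right) + D = \left(15 - 18 D + 3 D^{2}\right) + D = 15 - 17 D + 3 D^{2}$)
$\left(u{\left(696 \right)} + A{\left(218,488 \right)}\right) \left(-439308 + 427317\right) = \left(\left(15 - 11832 + 3 \cdot 696^{2}\right) + 218\right) \left(-439308 + 427317\right) = \left(\left(15 - 11832 + 3 \cdot 484416\right) + 218\right) \left(-11991\right) = \left(\left(15 - 11832 + 1453248\right) + 218\right) \left(-11991\right) = \left(1441431 + 218\right) \left(-11991\right) = 1441649 \left(-11991\right) = -17286813159$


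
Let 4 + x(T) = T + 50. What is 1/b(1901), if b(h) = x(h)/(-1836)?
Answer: -612/649 ≈ -0.94299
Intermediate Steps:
x(T) = 46 + T (x(T) = -4 + (T + 50) = -4 + (50 + T) = 46 + T)
b(h) = -23/918 - h/1836 (b(h) = (46 + h)/(-1836) = (46 + h)*(-1/1836) = -23/918 - h/1836)
1/b(1901) = 1/(-23/918 - 1/1836*1901) = 1/(-23/918 - 1901/1836) = 1/(-649/612) = -612/649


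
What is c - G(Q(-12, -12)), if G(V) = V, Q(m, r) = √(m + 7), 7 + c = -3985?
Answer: -3992 - I*√5 ≈ -3992.0 - 2.2361*I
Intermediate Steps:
c = -3992 (c = -7 - 3985 = -3992)
Q(m, r) = √(7 + m)
c - G(Q(-12, -12)) = -3992 - √(7 - 12) = -3992 - √(-5) = -3992 - I*√5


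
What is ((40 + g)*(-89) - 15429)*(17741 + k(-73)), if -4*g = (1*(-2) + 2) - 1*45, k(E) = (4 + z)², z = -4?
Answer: -1418588101/4 ≈ -3.5465e+8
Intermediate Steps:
k(E) = 0 (k(E) = (4 - 4)² = 0² = 0)
g = 45/4 (g = -((1*(-2) + 2) - 1*45)/4 = -((-2 + 2) - 45)/4 = -(0 - 45)/4 = -¼*(-45) = 45/4 ≈ 11.250)
((40 + g)*(-89) - 15429)*(17741 + k(-73)) = ((40 + 45/4)*(-89) - 15429)*(17741 + 0) = ((205/4)*(-89) - 15429)*17741 = (-18245/4 - 15429)*17741 = -79961/4*17741 = -1418588101/4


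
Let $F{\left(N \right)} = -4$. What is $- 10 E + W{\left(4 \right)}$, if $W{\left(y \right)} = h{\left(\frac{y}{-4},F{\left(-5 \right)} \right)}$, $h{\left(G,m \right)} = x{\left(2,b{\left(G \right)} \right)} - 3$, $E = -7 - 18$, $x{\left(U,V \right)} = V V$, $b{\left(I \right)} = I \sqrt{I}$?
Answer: $246$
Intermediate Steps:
$b{\left(I \right)} = I^{\frac{3}{2}}$
$x{\left(U,V \right)} = V^{2}$
$E = -25$
$h{\left(G,m \right)} = -3 + G^{3}$ ($h{\left(G,m \right)} = \left(G^{\frac{3}{2}}\right)^{2} - 3 = G^{3} - 3 = -3 + G^{3}$)
$W{\left(y \right)} = -3 - \frac{y^{3}}{64}$ ($W{\left(y \right)} = -3 + \left(\frac{y}{-4}\right)^{3} = -3 + \left(y \left(- \frac{1}{4}\right)\right)^{3} = -3 + \left(- \frac{y}{4}\right)^{3} = -3 - \frac{y^{3}}{64}$)
$- 10 E + W{\left(4 \right)} = \left(-10\right) \left(-25\right) - \left(3 + \frac{4^{3}}{64}\right) = 250 - 4 = 246$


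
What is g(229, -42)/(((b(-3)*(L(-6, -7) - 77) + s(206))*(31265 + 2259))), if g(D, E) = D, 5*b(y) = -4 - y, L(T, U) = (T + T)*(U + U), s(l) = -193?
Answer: -1145/35401344 ≈ -3.2343e-5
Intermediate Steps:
L(T, U) = 4*T*U (L(T, U) = (2*T)*(2*U) = 4*T*U)
b(y) = -⅘ - y/5 (b(y) = (-4 - y)/5 = -⅘ - y/5)
g(229, -42)/(((b(-3)*(L(-6, -7) - 77) + s(206))*(31265 + 2259))) = 229/((((-⅘ - ⅕*(-3))*(4*(-6)*(-7) - 77) - 193)*(31265 + 2259))) = 229/((((-⅘ + ⅗)*(168 - 77) - 193)*33524)) = 229/(((-⅕*91 - 193)*33524)) = 229/(((-91/5 - 193)*33524)) = 229/((-1056/5*33524)) = 229/(-35401344/5) = 229*(-5/35401344) = -1145/35401344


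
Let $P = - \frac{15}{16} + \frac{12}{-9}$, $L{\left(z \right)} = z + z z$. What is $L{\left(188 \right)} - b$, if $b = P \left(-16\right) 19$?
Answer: $\frac{104525}{3} \approx 34842.0$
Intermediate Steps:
$L{\left(z \right)} = z + z^{2}$
$P = - \frac{109}{48}$ ($P = \left(-15\right) \frac{1}{16} + 12 \left(- \frac{1}{9}\right) = - \frac{15}{16} - \frac{4}{3} = - \frac{109}{48} \approx -2.2708$)
$b = \frac{2071}{3}$ ($b = \left(- \frac{109}{48}\right) \left(-16\right) 19 = \frac{109}{3} \cdot 19 = \frac{2071}{3} \approx 690.33$)
$L{\left(188 \right)} - b = 188 \left(1 + 188\right) - \frac{2071}{3} = 188 \cdot 189 - \frac{2071}{3} = 35532 - \frac{2071}{3} = \frac{104525}{3}$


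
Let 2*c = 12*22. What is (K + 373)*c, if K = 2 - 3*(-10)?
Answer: 53460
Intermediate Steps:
c = 132 (c = (12*22)/2 = (½)*264 = 132)
K = 32 (K = 2 + 30 = 32)
(K + 373)*c = (32 + 373)*132 = 405*132 = 53460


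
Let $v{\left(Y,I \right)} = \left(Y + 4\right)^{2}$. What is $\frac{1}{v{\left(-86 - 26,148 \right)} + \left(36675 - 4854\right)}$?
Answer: $\frac{1}{43485} \approx 2.2996 \cdot 10^{-5}$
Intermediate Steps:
$v{\left(Y,I \right)} = \left(4 + Y\right)^{2}$
$\frac{1}{v{\left(-86 - 26,148 \right)} + \left(36675 - 4854\right)} = \frac{1}{\left(4 - 112\right)^{2} + \left(36675 - 4854\right)} = \frac{1}{\left(4 - 112\right)^{2} + 31821} = \frac{1}{\left(-108\right)^{2} + 31821} = \frac{1}{11664 + 31821} = \frac{1}{43485}$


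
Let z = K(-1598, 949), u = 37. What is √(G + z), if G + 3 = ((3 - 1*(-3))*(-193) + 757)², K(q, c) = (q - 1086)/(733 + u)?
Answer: 12*√1367870/35 ≈ 400.99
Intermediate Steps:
K(q, c) = -543/385 + q/770 (K(q, c) = (q - 1086)/(733 + 37) = (-1086 + q)/770 = (-1086 + q)*(1/770) = -543/385 + q/770)
z = -122/35 (z = -543/385 + (1/770)*(-1598) = -543/385 - 799/385 = -122/35 ≈ -3.4857)
G = 160798 (G = -3 + ((3 - 1*(-3))*(-193) + 757)² = -3 + ((3 + 3)*(-193) + 757)² = -3 + (6*(-193) + 757)² = -3 + (-1158 + 757)² = -3 + (-401)² = -3 + 160801 = 160798)
√(G + z) = √(160798 - 122/35) = √(5627808/35) = 12*√1367870/35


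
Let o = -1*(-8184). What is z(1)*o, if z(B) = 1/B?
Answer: 8184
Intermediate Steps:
o = 8184
z(1)*o = 8184/1 = 1*8184 = 8184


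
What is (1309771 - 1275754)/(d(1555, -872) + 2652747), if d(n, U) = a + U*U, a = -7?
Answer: 667/66924 ≈ 0.0099665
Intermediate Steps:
d(n, U) = -7 + U**2 (d(n, U) = -7 + U*U = -7 + U**2)
(1309771 - 1275754)/(d(1555, -872) + 2652747) = (1309771 - 1275754)/((-7 + (-872)**2) + 2652747) = 34017/((-7 + 760384) + 2652747) = 34017/(760377 + 2652747) = 34017/3413124 = 34017*(1/3413124) = 667/66924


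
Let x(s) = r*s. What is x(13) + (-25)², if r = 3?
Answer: 664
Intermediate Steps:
x(s) = 3*s
x(13) + (-25)² = 3*13 + (-25)² = 39 + 625 = 664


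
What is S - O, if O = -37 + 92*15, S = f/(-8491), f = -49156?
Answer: -11354257/8491 ≈ -1337.2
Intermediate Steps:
S = 49156/8491 (S = -49156/(-8491) = -49156*(-1/8491) = 49156/8491 ≈ 5.7892)
O = 1343 (O = -37 + 1380 = 1343)
S - O = 49156/8491 - 1*1343 = 49156/8491 - 1343 = -11354257/8491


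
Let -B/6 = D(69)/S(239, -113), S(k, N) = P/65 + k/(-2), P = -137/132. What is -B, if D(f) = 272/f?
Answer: -4667520/23585281 ≈ -0.19790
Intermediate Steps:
P = -137/132 (P = -137*1/132 = -137/132 ≈ -1.0379)
S(k, N) = -137/8580 - k/2 (S(k, N) = -137/132/65 + k/(-2) = -137/132*1/65 + k*(-½) = -137/8580 - k/2)
B = 4667520/23585281 (B = -6*272/69/(-137/8580 - ½*239) = -6*272*(1/69)/(-137/8580 - 239/2) = -544/(23*(-1025447/8580)) = -544*(-8580)/(23*1025447) = -6*(-777920/23585281) = 4667520/23585281 ≈ 0.19790)
-B = -1*4667520/23585281 = -4667520/23585281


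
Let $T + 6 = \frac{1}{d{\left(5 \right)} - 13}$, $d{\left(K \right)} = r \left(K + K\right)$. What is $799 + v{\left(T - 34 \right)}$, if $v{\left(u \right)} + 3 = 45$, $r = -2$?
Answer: $841$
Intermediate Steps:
$d{\left(K \right)} = - 4 K$ ($d{\left(K \right)} = - 2 \left(K + K\right) = - 2 \cdot 2 K = - 4 K$)
$T = - \frac{199}{33}$ ($T = -6 + \frac{1}{\left(-4\right) 5 - 13} = -6 + \frac{1}{-20 - 13} = -6 + \frac{1}{-33} = -6 - \frac{1}{33} = - \frac{199}{33} \approx -6.0303$)
$v{\left(u \right)} = 42$ ($v{\left(u \right)} = -3 + 45 = 42$)
$799 + v{\left(T - 34 \right)} = 799 + 42 = 841$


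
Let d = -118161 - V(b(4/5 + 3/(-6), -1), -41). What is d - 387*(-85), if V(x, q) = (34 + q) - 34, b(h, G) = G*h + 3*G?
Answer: -85225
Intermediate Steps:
b(h, G) = 3*G + G*h
V(x, q) = q
d = -118120 (d = -118161 - 1*(-41) = -118161 + 41 = -118120)
d - 387*(-85) = -118120 - 387*(-85) = -118120 + 32895 = -85225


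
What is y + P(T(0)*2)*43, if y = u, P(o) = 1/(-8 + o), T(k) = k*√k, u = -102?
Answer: -859/8 ≈ -107.38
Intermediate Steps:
T(k) = k^(3/2)
y = -102
y + P(T(0)*2)*43 = -102 + 43/(-8 + 0^(3/2)*2) = -102 + 43/(-8 + 0*2) = -102 + 43/(-8 + 0) = -102 + 43/(-8) = -102 - ⅛*43 = -102 - 43/8 = -859/8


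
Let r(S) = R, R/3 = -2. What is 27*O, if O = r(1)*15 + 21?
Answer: -1863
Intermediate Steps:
R = -6 (R = 3*(-2) = -6)
r(S) = -6
O = -69 (O = -6*15 + 21 = -90 + 21 = -69)
27*O = 27*(-69) = -1863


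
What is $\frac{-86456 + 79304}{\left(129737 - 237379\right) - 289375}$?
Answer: $\frac{2384}{132339} \approx 0.018014$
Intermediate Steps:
$\frac{-86456 + 79304}{\left(129737 - 237379\right) - 289375} = - \frac{7152}{\left(129737 - 237379\right) - 289375} = - \frac{7152}{-107642 - 289375} = - \frac{7152}{-397017} = \left(-7152\right) \left(- \frac{1}{397017}\right) = \frac{2384}{132339}$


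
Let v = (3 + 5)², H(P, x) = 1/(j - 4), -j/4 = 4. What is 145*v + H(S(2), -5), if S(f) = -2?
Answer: 185599/20 ≈ 9280.0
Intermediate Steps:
j = -16 (j = -4*4 = -16)
H(P, x) = -1/20 (H(P, x) = 1/(-16 - 4) = 1/(-20) = -1/20)
v = 64 (v = 8² = 64)
145*v + H(S(2), -5) = 145*64 - 1/20 = 9280 - 1/20 = 185599/20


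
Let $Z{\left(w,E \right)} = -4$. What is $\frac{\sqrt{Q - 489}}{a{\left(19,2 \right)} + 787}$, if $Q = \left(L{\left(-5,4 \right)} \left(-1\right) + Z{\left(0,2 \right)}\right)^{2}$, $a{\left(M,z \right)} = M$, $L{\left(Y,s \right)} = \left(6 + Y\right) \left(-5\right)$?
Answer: $\frac{i \sqrt{122}}{403} \approx 0.027408 i$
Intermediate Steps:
$L{\left(Y,s \right)} = -30 - 5 Y$
$Q = 1$ ($Q = \left(\left(-30 - -25\right) \left(-1\right) - 4\right)^{2} = \left(\left(-30 + 25\right) \left(-1\right) - 4\right)^{2} = \left(\left(-5\right) \left(-1\right) - 4\right)^{2} = \left(5 - 4\right)^{2} = 1^{2} = 1$)
$\frac{\sqrt{Q - 489}}{a{\left(19,2 \right)} + 787} = \frac{\sqrt{1 - 489}}{19 + 787} = \frac{\sqrt{-488}}{806} = \frac{2 i \sqrt{122}}{806} = \frac{i \sqrt{122}}{403}$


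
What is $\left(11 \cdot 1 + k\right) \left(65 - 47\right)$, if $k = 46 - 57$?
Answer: $0$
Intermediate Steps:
$k = -11$
$\left(11 \cdot 1 + k\right) \left(65 - 47\right) = \left(11 \cdot 1 - 11\right) \left(65 - 47\right) = \left(11 - 11\right) \left(65 - 47\right) = 0 \cdot 18 = 0$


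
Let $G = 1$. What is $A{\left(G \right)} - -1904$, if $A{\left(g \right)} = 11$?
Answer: $1915$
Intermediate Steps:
$A{\left(G \right)} - -1904 = 11 - -1904 = 11 + 1904 = 1915$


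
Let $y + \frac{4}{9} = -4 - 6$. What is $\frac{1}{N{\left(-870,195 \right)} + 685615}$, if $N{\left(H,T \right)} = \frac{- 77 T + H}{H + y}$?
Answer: $\frac{7924}{5432956225} \approx 1.4585 \cdot 10^{-6}$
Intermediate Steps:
$y = - \frac{94}{9}$ ($y = - \frac{4}{9} - 10 = - \frac{94}{9} \approx -10.444$)
$N{\left(H,T \right)} = \frac{H - 77 T}{- \frac{94}{9} + H}$ ($N{\left(H,T \right)} = \frac{- 77 T + H}{H - \frac{94}{9}} = \frac{H - 77 T}{- \frac{94}{9} + H}$)
$\frac{1}{N{\left(-870,195 \right)} + 685615} = \frac{1}{\frac{9 \left(-870 - 15015\right)}{-94 + 9 \left(-870\right)} + 685615} = \frac{1}{\frac{9 \left(-870 - 15015\right)}{-94 - 7830} + 685615} = \frac{1}{9 \frac{1}{-7924} \left(-15885\right) + 685615} = \frac{1}{9 \left(- \frac{1}{7924}\right) \left(-15885\right) + 685615} = \frac{1}{\frac{142965}{7924} + 685615} = \frac{1}{\frac{5432956225}{7924}} = \frac{7924}{5432956225}$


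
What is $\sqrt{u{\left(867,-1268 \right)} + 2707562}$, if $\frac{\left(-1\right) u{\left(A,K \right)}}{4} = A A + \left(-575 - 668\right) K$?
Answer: $i \sqrt{6603690} \approx 2569.8 i$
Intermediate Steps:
$u{\left(A,K \right)} = - 4 A^{2} + 4972 K$ ($u{\left(A,K \right)} = - 4 \left(A A + \left(-575 - 668\right) K\right) = - 4 \left(A^{2} + \left(-575 - 668\right) K\right) = - 4 \left(A^{2} - 1243 K\right) = - 4 A^{2} + 4972 K$)
$\sqrt{u{\left(867,-1268 \right)} + 2707562} = \sqrt{\left(- 4 \cdot 867^{2} + 4972 \left(-1268\right)\right) + 2707562} = \sqrt{\left(\left(-4\right) 751689 - 6304496\right) + 2707562} = \sqrt{\left(-3006756 - 6304496\right) + 2707562} = \sqrt{-9311252 + 2707562} = \sqrt{-6603690} = i \sqrt{6603690}$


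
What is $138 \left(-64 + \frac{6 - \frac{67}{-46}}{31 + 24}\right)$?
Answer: $- \frac{484731}{55} \approx -8813.3$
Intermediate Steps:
$138 \left(-64 + \frac{6 - \frac{67}{-46}}{31 + 24}\right) = 138 \left(-64 + \frac{6 - - \frac{67}{46}}{55}\right) = 138 \left(-64 + \left(6 + \frac{67}{46}\right) \frac{1}{55}\right) = 138 \left(-64 + \frac{343}{46} \cdot \frac{1}{55}\right) = 138 \left(-64 + \frac{343}{2530}\right) = 138 \left(- \frac{161577}{2530}\right) = - \frac{484731}{55}$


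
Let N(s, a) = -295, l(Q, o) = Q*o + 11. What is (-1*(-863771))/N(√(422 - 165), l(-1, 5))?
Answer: -863771/295 ≈ -2928.0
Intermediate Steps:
l(Q, o) = 11 + Q*o
(-1*(-863771))/N(√(422 - 165), l(-1, 5)) = -1*(-863771)/(-295) = 863771*(-1/295) = -863771/295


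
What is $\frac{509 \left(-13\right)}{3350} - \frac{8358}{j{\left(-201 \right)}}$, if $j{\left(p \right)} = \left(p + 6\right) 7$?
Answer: $\frac{180639}{43550} \approx 4.1479$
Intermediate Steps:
$j{\left(p \right)} = 42 + 7 p$ ($j{\left(p \right)} = \left(6 + p\right) 7 = 42 + 7 p$)
$\frac{509 \left(-13\right)}{3350} - \frac{8358}{j{\left(-201 \right)}} = \frac{509 \left(-13\right)}{3350} - \frac{8358}{42 + 7 \left(-201\right)} = \left(-6617\right) \frac{1}{3350} - \frac{8358}{42 - 1407} = - \frac{6617}{3350} - \frac{8358}{-1365} = - \frac{6617}{3350} - - \frac{398}{65} = - \frac{6617}{3350} + \frac{398}{65} = \frac{180639}{43550}$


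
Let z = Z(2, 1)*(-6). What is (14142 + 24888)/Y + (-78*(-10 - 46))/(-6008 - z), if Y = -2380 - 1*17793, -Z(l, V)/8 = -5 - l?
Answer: -38686728/14302657 ≈ -2.7049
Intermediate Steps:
Z(l, V) = 40 + 8*l (Z(l, V) = -8*(-5 - l) = 40 + 8*l)
Y = -20173 (Y = -2380 - 17793 = -20173)
z = -336 (z = (40 + 8*2)*(-6) = (40 + 16)*(-6) = 56*(-6) = -336)
(14142 + 24888)/Y + (-78*(-10 - 46))/(-6008 - z) = (14142 + 24888)/(-20173) + (-78*(-10 - 46))/(-6008 - 1*(-336)) = 39030*(-1/20173) + (-78*(-56))/(-6008 + 336) = -39030/20173 + 4368/(-5672) = -39030/20173 + 4368*(-1/5672) = -39030/20173 - 546/709 = -38686728/14302657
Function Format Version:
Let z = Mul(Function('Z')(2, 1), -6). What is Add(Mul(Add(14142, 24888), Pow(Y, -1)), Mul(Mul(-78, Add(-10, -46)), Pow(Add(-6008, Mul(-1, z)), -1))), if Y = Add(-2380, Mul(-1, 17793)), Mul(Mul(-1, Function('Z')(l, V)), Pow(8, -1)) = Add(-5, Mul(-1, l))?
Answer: Rational(-38686728, 14302657) ≈ -2.7049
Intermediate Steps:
Function('Z')(l, V) = Add(40, Mul(8, l)) (Function('Z')(l, V) = Mul(-8, Add(-5, Mul(-1, l))) = Add(40, Mul(8, l)))
Y = -20173 (Y = Add(-2380, -17793) = -20173)
z = -336 (z = Mul(Add(40, Mul(8, 2)), -6) = Mul(Add(40, 16), -6) = Mul(56, -6) = -336)
Add(Mul(Add(14142, 24888), Pow(Y, -1)), Mul(Mul(-78, Add(-10, -46)), Pow(Add(-6008, Mul(-1, z)), -1))) = Add(Mul(Add(14142, 24888), Pow(-20173, -1)), Mul(Mul(-78, Add(-10, -46)), Pow(Add(-6008, Mul(-1, -336)), -1))) = Add(Mul(39030, Rational(-1, 20173)), Mul(Mul(-78, -56), Pow(Add(-6008, 336), -1))) = Add(Rational(-39030, 20173), Mul(4368, Pow(-5672, -1))) = Add(Rational(-39030, 20173), Mul(4368, Rational(-1, 5672))) = Add(Rational(-39030, 20173), Rational(-546, 709)) = Rational(-38686728, 14302657)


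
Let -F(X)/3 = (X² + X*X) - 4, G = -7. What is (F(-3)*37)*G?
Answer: 10878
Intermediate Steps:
F(X) = 12 - 6*X² (F(X) = -3*((X² + X*X) - 4) = -3*((X² + X²) - 4) = -3*(2*X² - 4) = -3*(-4 + 2*X²) = 12 - 6*X²)
(F(-3)*37)*G = ((12 - 6*(-3)²)*37)*(-7) = ((12 - 6*9)*37)*(-7) = ((12 - 54)*37)*(-7) = -42*37*(-7) = -1554*(-7) = 10878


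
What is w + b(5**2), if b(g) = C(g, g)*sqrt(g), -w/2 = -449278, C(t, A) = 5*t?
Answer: 899181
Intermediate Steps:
w = 898556 (w = -2*(-449278) = 898556)
b(g) = 5*g**(3/2) (b(g) = (5*g)*sqrt(g) = 5*g**(3/2))
w + b(5**2) = 898556 + 5*(5**2)**(3/2) = 898556 + 5*25**(3/2) = 898556 + 5*125 = 898556 + 625 = 899181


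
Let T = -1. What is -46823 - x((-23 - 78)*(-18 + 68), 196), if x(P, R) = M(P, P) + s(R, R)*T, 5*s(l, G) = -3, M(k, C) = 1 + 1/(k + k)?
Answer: -472928459/10100 ≈ -46825.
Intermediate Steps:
M(k, C) = 1 + 1/(2*k)
s(l, G) = -⅗ (s(l, G) = (⅕)*(-3) = -⅗)
x(P, R) = ⅗ + (½ + P)/P (x(P, R) = (½ + P)/P - ⅗*(-1) = (½ + P)/P + ⅗ = ⅗ + (½ + P)/P)
-46823 - x((-23 - 78)*(-18 + 68), 196) = -46823 - (5 + 16*((-23 - 78)*(-18 + 68)))/(10*((-23 - 78)*(-18 + 68))) = -46823 - (5 + 16*(-101*50))/(10*((-101*50))) = -46823 - (5 + 16*(-5050))/(10*(-5050)) = -46823 - (-1)*(5 - 80800)/(10*5050) = -46823 - (-1)*(-80795)/(10*5050) = -46823 - 1*16159/10100 = -46823 - 16159/10100 = -472928459/10100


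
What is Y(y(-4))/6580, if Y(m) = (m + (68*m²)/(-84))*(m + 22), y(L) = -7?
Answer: -5/47 ≈ -0.10638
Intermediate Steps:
Y(m) = (22 + m)*(m - 17*m²/21) (Y(m) = (m + (68*m²)*(-1/84))*(22 + m) = (m - 17*m²/21)*(22 + m) = (22 + m)*(m - 17*m²/21))
Y(y(-4))/6580 = ((1/21)*(-7)*(462 - 353*(-7) - 17*(-7)²))/6580 = ((1/21)*(-7)*(462 + 2471 - 17*49))*(1/6580) = ((1/21)*(-7)*(462 + 2471 - 833))*(1/6580) = ((1/21)*(-7)*2100)*(1/6580) = -700*1/6580 = -5/47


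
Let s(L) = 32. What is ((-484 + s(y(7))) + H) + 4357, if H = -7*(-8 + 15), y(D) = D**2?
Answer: 3856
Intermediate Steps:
H = -49 (H = -7*7 = -49)
((-484 + s(y(7))) + H) + 4357 = ((-484 + 32) - 49) + 4357 = (-452 - 49) + 4357 = -501 + 4357 = 3856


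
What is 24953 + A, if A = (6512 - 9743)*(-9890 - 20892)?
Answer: 99481595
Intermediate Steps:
A = 99456642 (A = -3231*(-30782) = 99456642)
24953 + A = 24953 + 99456642 = 99481595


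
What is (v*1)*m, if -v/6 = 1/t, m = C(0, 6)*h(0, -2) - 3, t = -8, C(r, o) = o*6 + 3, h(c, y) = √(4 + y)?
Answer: -9/4 + 117*√2/4 ≈ 39.116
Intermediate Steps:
C(r, o) = 3 + 6*o (C(r, o) = 6*o + 3 = 3 + 6*o)
m = -3 + 39*√2 (m = (3 + 6*6)*√(4 - 2) - 3 = (3 + 36)*√2 - 3 = 39*√2 - 3 = -3 + 39*√2 ≈ 52.154)
v = ¾ (v = -6/(-8) = -6*(-⅛) = ¾ ≈ 0.75000)
(v*1)*m = ((¾)*1)*(-3 + 39*√2) = 3*(-3 + 39*√2)/4 = -9/4 + 117*√2/4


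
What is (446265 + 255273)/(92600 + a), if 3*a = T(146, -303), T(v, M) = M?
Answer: 233846/30833 ≈ 7.5843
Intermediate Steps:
a = -101 (a = (⅓)*(-303) = -101)
(446265 + 255273)/(92600 + a) = (446265 + 255273)/(92600 - 101) = 701538/92499 = 701538*(1/92499) = 233846/30833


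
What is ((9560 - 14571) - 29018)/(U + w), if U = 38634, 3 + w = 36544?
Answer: -34029/75175 ≈ -0.45266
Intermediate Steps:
w = 36541 (w = -3 + 36544 = 36541)
((9560 - 14571) - 29018)/(U + w) = ((9560 - 14571) - 29018)/(38634 + 36541) = (-5011 - 29018)/75175 = -34029*1/75175 = -34029/75175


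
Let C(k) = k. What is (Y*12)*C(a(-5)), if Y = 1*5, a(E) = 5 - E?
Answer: 600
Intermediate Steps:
Y = 5
(Y*12)*C(a(-5)) = (5*12)*(5 - 1*(-5)) = 60*(5 + 5) = 60*10 = 600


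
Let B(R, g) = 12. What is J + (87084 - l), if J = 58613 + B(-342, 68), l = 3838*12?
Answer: 99653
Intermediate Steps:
l = 46056
J = 58625 (J = 58613 + 12 = 58625)
J + (87084 - l) = 58625 + (87084 - 1*46056) = 58625 + (87084 - 46056) = 58625 + 41028 = 99653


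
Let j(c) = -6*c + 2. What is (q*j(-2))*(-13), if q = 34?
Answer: -6188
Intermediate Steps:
j(c) = 2 - 6*c
(q*j(-2))*(-13) = (34*(2 - 6*(-2)))*(-13) = (34*(2 + 12))*(-13) = (34*14)*(-13) = 476*(-13) = -6188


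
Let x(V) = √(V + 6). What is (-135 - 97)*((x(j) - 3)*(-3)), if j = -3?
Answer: -2088 + 696*√3 ≈ -882.49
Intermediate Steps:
x(V) = √(6 + V)
(-135 - 97)*((x(j) - 3)*(-3)) = (-135 - 97)*((√(6 - 3) - 3)*(-3)) = -232*(√3 - 3)*(-3) = -232*(-3 + √3)*(-3) = -232*(9 - 3*√3) = -2088 + 696*√3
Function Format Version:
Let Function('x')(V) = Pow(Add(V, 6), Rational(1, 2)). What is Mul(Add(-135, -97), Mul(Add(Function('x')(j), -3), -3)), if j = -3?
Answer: Add(-2088, Mul(696, Pow(3, Rational(1, 2)))) ≈ -882.49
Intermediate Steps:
Function('x')(V) = Pow(Add(6, V), Rational(1, 2))
Mul(Add(-135, -97), Mul(Add(Function('x')(j), -3), -3)) = Mul(Add(-135, -97), Mul(Add(Pow(Add(6, -3), Rational(1, 2)), -3), -3)) = Mul(-232, Mul(Add(Pow(3, Rational(1, 2)), -3), -3)) = Mul(-232, Mul(Add(-3, Pow(3, Rational(1, 2))), -3)) = Mul(-232, Add(9, Mul(-3, Pow(3, Rational(1, 2))))) = Add(-2088, Mul(696, Pow(3, Rational(1, 2))))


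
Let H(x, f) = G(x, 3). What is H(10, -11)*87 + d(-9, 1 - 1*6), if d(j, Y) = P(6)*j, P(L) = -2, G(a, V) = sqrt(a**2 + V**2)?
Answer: 18 + 87*sqrt(109) ≈ 926.31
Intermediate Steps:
G(a, V) = sqrt(V**2 + a**2)
H(x, f) = sqrt(9 + x**2) (H(x, f) = sqrt(3**2 + x**2) = sqrt(9 + x**2))
d(j, Y) = -2*j
H(10, -11)*87 + d(-9, 1 - 1*6) = sqrt(9 + 10**2)*87 - 2*(-9) = sqrt(9 + 100)*87 + 18 = sqrt(109)*87 + 18 = 87*sqrt(109) + 18 = 18 + 87*sqrt(109)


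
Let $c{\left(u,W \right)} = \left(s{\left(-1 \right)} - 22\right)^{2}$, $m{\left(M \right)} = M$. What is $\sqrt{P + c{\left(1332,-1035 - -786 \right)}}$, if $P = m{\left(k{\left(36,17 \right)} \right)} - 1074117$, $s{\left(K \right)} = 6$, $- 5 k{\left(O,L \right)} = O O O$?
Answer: $\frac{i \sqrt{27079805}}{5} \approx 1040.8 i$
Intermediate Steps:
$k{\left(O,L \right)} = - \frac{O^{3}}{5}$ ($k{\left(O,L \right)} = - \frac{O O O}{5} = - \frac{O^{2} O}{5} = - \frac{O^{3}}{5}$)
$P = - \frac{5417241}{5}$ ($P = - \frac{36^{3}}{5} - 1074117 = \left(- \frac{1}{5}\right) 46656 - 1074117 = - \frac{46656}{5} - 1074117 = - \frac{5417241}{5} \approx -1.0834 \cdot 10^{6}$)
$c{\left(u,W \right)} = 256$ ($c{\left(u,W \right)} = \left(6 - 22\right)^{2} = \left(-16\right)^{2} = 256$)
$\sqrt{P + c{\left(1332,-1035 - -786 \right)}} = \sqrt{- \frac{5417241}{5} + 256} = \sqrt{- \frac{5415961}{5}} = \frac{i \sqrt{27079805}}{5}$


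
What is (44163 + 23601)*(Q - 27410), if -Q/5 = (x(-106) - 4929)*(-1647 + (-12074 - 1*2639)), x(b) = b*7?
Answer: -31436750290440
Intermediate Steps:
x(b) = 7*b
Q = -463887800 (Q = -5*(7*(-106) - 4929)*(-1647 + (-12074 - 1*2639)) = -5*(-742 - 4929)*(-1647 + (-12074 - 2639)) = -(-28355)*(-1647 - 14713) = -(-28355)*(-16360) = -5*92777560 = -463887800)
(44163 + 23601)*(Q - 27410) = (44163 + 23601)*(-463887800 - 27410) = 67764*(-463915210) = -31436750290440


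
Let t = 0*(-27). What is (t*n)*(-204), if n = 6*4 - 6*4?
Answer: 0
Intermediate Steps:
t = 0
n = 0 (n = 24 - 24 = 0)
(t*n)*(-204) = (0*0)*(-204) = 0*(-204) = 0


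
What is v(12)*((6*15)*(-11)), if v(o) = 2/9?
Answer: -220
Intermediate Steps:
v(o) = 2/9 (v(o) = 2*(⅑) = 2/9)
v(12)*((6*15)*(-11)) = 2*((6*15)*(-11))/9 = 2*(90*(-11))/9 = (2/9)*(-990) = -220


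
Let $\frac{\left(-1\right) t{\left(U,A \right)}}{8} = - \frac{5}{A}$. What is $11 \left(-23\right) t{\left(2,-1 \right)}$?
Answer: $10120$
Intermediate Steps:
$t{\left(U,A \right)} = \frac{40}{A}$ ($t{\left(U,A \right)} = - 8 \left(- \frac{5}{A}\right) = \frac{40}{A}$)
$11 \left(-23\right) t{\left(2,-1 \right)} = 11 \left(-23\right) \frac{40}{-1} = - 253 \cdot 40 \left(-1\right) = \left(-253\right) \left(-40\right) = 10120$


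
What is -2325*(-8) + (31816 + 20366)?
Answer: 70782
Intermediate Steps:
-2325*(-8) + (31816 + 20366) = 18600 + 52182 = 70782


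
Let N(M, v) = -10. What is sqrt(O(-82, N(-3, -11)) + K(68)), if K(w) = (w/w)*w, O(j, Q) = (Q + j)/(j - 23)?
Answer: 8*sqrt(11865)/105 ≈ 8.2992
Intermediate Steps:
O(j, Q) = (Q + j)/(-23 + j)
K(w) = w (K(w) = 1*w = w)
sqrt(O(-82, N(-3, -11)) + K(68)) = sqrt((-10 - 82)/(-23 - 82) + 68) = sqrt(-92/(-105) + 68) = sqrt(-1/105*(-92) + 68) = sqrt(92/105 + 68) = sqrt(7232/105) = 8*sqrt(11865)/105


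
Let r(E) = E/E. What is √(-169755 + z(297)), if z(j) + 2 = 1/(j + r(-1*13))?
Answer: I*√15075100330/298 ≈ 412.02*I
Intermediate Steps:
r(E) = 1
z(j) = -2 + 1/(1 + j) (z(j) = -2 + 1/(j + 1) = -2 + 1/(1 + j))
√(-169755 + z(297)) = √(-169755 + (-1 - 2*297)/(1 + 297)) = √(-169755 + (-1 - 594)/298) = √(-169755 + (1/298)*(-595)) = √(-169755 - 595/298) = √(-50587585/298) = I*√15075100330/298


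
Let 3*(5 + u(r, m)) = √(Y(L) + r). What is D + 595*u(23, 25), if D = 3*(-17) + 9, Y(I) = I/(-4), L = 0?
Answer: -3017 + 595*√23/3 ≈ -2065.8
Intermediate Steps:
Y(I) = -I/4 (Y(I) = I*(-¼) = -I/4)
u(r, m) = -5 + √r/3 (u(r, m) = -5 + √(-¼*0 + r)/3 = -5 + √(0 + r)/3 = -5 + √r/3)
D = -42 (D = -51 + 9 = -42)
D + 595*u(23, 25) = -42 + 595*(-5 + √23/3) = -42 + (-2975 + 595*√23/3) = -3017 + 595*√23/3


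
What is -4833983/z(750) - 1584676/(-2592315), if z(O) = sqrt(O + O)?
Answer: 1584676/2592315 - 4833983*sqrt(15)/150 ≈ -1.2481e+5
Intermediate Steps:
z(O) = sqrt(2)*sqrt(O) (z(O) = sqrt(2*O) = sqrt(2)*sqrt(O))
-4833983/z(750) - 1584676/(-2592315) = -4833983*sqrt(15)/150 - 1584676/(-2592315) = -4833983*sqrt(15)/150 - 1584676*(-1/2592315) = -4833983*sqrt(15)/150 + 1584676/2592315 = 1584676/2592315 - 4833983*sqrt(15)/150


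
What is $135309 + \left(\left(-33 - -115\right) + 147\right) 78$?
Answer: $153171$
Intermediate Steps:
$135309 + \left(\left(-33 - -115\right) + 147\right) 78 = 135309 + \left(\left(-33 + 115\right) + 147\right) 78 = 135309 + \left(82 + 147\right) 78 = 135309 + 229 \cdot 78 = 135309 + 17862 = 153171$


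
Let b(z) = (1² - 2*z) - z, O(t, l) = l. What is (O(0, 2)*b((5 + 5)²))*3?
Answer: -1794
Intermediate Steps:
b(z) = 1 - 3*z (b(z) = (1 - 2*z) - z = 1 - 3*z)
(O(0, 2)*b((5 + 5)²))*3 = (2*(1 - 3*(5 + 5)²))*3 = (2*(1 - 3*10²))*3 = (2*(1 - 3*100))*3 = (2*(1 - 300))*3 = (2*(-299))*3 = -598*3 = -1794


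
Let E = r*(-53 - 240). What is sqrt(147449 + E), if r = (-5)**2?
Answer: 2*sqrt(35031) ≈ 374.33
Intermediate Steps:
r = 25
E = -7325 (E = 25*(-53 - 240) = 25*(-293) = -7325)
sqrt(147449 + E) = sqrt(147449 - 7325) = sqrt(140124) = 2*sqrt(35031)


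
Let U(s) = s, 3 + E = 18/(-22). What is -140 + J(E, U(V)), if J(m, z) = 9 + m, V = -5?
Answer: -1483/11 ≈ -134.82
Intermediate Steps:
E = -42/11 (E = -3 + 18/(-22) = -3 + 18*(-1/22) = -3 - 9/11 = -42/11 ≈ -3.8182)
-140 + J(E, U(V)) = -140 + (9 - 42/11) = -140 + 57/11 = -1483/11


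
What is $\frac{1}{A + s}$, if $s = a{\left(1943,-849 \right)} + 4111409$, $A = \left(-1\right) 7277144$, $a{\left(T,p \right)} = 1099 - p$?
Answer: $- \frac{1}{3163787} \approx -3.1608 \cdot 10^{-7}$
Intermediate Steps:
$A = -7277144$
$s = 4113357$ ($s = \left(1099 - -849\right) + 4111409 = \left(1099 + 849\right) + 4111409 = 1948 + 4111409 = 4113357$)
$\frac{1}{A + s} = \frac{1}{-7277144 + 4113357} = \frac{1}{-3163787} = - \frac{1}{3163787}$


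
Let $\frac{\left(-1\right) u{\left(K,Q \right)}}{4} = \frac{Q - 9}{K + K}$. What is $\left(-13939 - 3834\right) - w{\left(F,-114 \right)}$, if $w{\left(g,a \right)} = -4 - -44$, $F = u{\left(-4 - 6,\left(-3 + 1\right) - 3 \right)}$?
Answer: $-17813$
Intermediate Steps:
$u{\left(K,Q \right)} = - \frac{2 \left(-9 + Q\right)}{K}$ ($u{\left(K,Q \right)} = - 4 \frac{Q - 9}{K + K} = - 4 \frac{-9 + Q}{2 K} = - \frac{2 \left(-9 + Q\right)}{K}$)
$F = - \frac{14}{5}$ ($F = \frac{2 \left(9 - \left(\left(-3 + 1\right) - 3\right)\right)}{-4 - 6} = \frac{2 \left(9 - \left(-2 - 3\right)\right)}{-4 - 6} = \frac{2 \left(9 - -5\right)}{-10} = 2 \left(- \frac{1}{10}\right) \left(9 + 5\right) = 2 \left(- \frac{1}{10}\right) 14 = - \frac{14}{5} \approx -2.8$)
$w{\left(g,a \right)} = 40$ ($w{\left(g,a \right)} = -4 + 44 = 40$)
$\left(-13939 - 3834\right) - w{\left(F,-114 \right)} = \left(-13939 - 3834\right) - 40 = -17773 - 40 = -17813$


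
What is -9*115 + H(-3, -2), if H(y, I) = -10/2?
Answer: -1040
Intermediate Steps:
H(y, I) = -5 (H(y, I) = -10*½ = -5)
-9*115 + H(-3, -2) = -9*115 - 5 = -1035 - 5 = -1040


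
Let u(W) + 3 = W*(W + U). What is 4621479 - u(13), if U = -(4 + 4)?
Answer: 4621417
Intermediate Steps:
U = -8 (U = -1*8 = -8)
u(W) = -3 + W*(-8 + W) (u(W) = -3 + W*(W - 8) = -3 + W*(-8 + W))
4621479 - u(13) = 4621479 - (-3 + 13² - 8*13) = 4621479 - (-3 + 169 - 104) = 4621479 - 1*62 = 4621479 - 62 = 4621417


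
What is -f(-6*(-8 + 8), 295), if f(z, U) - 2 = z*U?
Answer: -2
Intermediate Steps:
f(z, U) = 2 + U*z (f(z, U) = 2 + z*U = 2 + U*z)
-f(-6*(-8 + 8), 295) = -(2 + 295*(-6*(-8 + 8))) = -(2 + 295*(-6*0)) = -(2 + 295*0) = -(2 + 0) = -1*2 = -2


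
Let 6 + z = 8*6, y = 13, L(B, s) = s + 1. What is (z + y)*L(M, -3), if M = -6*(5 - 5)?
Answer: -110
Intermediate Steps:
M = 0 (M = -6*0 = -1*0 = 0)
L(B, s) = 1 + s
z = 42 (z = -6 + 8*6 = -6 + 48 = 42)
(z + y)*L(M, -3) = (42 + 13)*(1 - 3) = 55*(-2) = -110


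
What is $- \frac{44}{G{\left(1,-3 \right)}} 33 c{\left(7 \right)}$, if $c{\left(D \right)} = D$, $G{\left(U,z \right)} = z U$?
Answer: $3388$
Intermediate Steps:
$G{\left(U,z \right)} = U z$
$- \frac{44}{G{\left(1,-3 \right)}} 33 c{\left(7 \right)} = - \frac{44}{1 \left(-3\right)} 33 \cdot 7 = - \frac{44}{-3} \cdot 33 \cdot 7 = \left(-44\right) \left(- \frac{1}{3}\right) 33 \cdot 7 = \frac{44}{3} \cdot 33 \cdot 7 = 484 \cdot 7 = 3388$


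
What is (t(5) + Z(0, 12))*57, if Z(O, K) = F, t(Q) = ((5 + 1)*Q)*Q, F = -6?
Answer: 8208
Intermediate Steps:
t(Q) = 6*Q² (t(Q) = (6*Q)*Q = 6*Q²)
Z(O, K) = -6
(t(5) + Z(0, 12))*57 = (6*5² - 6)*57 = (6*25 - 6)*57 = (150 - 6)*57 = 144*57 = 8208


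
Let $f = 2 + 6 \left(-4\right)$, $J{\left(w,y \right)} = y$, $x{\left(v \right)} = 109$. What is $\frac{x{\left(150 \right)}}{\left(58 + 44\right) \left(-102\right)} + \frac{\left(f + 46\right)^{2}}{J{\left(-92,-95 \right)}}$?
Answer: $- \frac{6003059}{988380} \approx -6.0736$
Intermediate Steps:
$f = -22$ ($f = 2 - 24 = -22$)
$\frac{x{\left(150 \right)}}{\left(58 + 44\right) \left(-102\right)} + \frac{\left(f + 46\right)^{2}}{J{\left(-92,-95 \right)}} = \frac{109}{\left(58 + 44\right) \left(-102\right)} + \frac{\left(-22 + 46\right)^{2}}{-95} = \frac{109}{102 \left(-102\right)} + 24^{2} \left(- \frac{1}{95}\right) = \frac{109}{-10404} + 576 \left(- \frac{1}{95}\right) = 109 \left(- \frac{1}{10404}\right) - \frac{576}{95} = - \frac{109}{10404} - \frac{576}{95} = - \frac{6003059}{988380}$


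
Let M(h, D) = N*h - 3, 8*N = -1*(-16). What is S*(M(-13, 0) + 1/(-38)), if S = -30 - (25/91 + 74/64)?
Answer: 100954281/110656 ≈ 912.33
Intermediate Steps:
N = 2 (N = (-1*(-16))/8 = (⅛)*16 = 2)
M(h, D) = -3 + 2*h (M(h, D) = 2*h - 3 = -3 + 2*h)
S = -91527/2912 (S = -30 - (25*(1/91) + 74*(1/64)) = -30 - (25/91 + 37/32) = -30 - 1*4167/2912 = -30 - 4167/2912 = -91527/2912 ≈ -31.431)
S*(M(-13, 0) + 1/(-38)) = -91527*((-3 + 2*(-13)) + 1/(-38))/2912 = -91527*((-3 - 26) - 1/38)/2912 = -91527*(-29 - 1/38)/2912 = -91527/2912*(-1103/38) = 100954281/110656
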